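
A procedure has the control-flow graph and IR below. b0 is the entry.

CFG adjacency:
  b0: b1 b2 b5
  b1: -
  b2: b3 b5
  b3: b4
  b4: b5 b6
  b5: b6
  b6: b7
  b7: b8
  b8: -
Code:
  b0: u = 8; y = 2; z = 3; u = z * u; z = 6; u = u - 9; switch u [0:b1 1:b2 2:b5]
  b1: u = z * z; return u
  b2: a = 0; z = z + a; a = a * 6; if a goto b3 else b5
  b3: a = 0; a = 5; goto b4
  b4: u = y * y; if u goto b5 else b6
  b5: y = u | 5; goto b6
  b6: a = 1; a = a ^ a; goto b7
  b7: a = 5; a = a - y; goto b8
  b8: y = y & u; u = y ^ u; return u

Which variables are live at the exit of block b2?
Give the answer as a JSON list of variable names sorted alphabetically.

Per-block:
  b0: def={u,y,z} ue=∅
  b1: def={u} ue={z}
  b2: def={a,z} ue={z}
  b3: def={a} ue=∅
  b4: def={u} ue={y}
  b5: def={y} ue={u}
  b6: def={a} ue=∅
  b7: def={a} ue={y}
  b8: def={u,y} ue={u,y}

Liveness:
  b0 li=∅ lo={u,y,z}
  b1 li={z} lo=∅
  b2 li={u,y,z} lo={u,y}
  b3 li={y} lo={y}
  b4 li={y} lo={u,y}
  b5 li={u} lo={u,y}
  b6 li={u,y} lo={u,y}
  b7 li={u,y} lo={u,y}
  b8 li={u,y} lo=∅

live-out(b2) = ["u", "y"]

Answer: ["u", "y"]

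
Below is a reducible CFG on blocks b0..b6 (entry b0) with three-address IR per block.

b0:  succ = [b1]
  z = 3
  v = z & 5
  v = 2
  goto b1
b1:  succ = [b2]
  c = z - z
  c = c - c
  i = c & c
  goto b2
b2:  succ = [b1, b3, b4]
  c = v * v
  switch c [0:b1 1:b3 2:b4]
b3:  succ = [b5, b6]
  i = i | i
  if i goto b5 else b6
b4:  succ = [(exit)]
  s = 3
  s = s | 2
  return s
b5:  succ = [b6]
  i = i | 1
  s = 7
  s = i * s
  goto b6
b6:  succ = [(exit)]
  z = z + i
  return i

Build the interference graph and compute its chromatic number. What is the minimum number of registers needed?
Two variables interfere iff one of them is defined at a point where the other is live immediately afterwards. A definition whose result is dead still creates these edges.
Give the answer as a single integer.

Answer: 4

Analysis:
Per-block:
  b0: def={v,z} ue=∅
  b1: def={c,i} ue={z}
  b2: def={c} ue={v}
  b3: def={i} ue={i}
  b4: def={s} ue=∅
  b5: def={i,s} ue={i}
  b6: def={z} ue={i,z}

Backward fixpoint:
  live b0: ∅→{v,z}
  live b1: {v,z}→{i,v,z}
  live b2: {i,v,z}→{i,v,z}
  live b3: {i,z}→{i,z}
  live b4: ∅→∅
  live b5: {i,z}→{i,z}
  live b6: {i,z}→∅

Interference:
  c: {i,v,z}
  i: {c,s,v,z}
  s: {i,z}
  v: {c,i,z}
  z: {c,i,s,v}

Registers:
  clique {c,i,v,z} ⇒ need ≥ 4
  assign c→r2 i→r0 s→r2 v→r3 z→r1 — no edge inside a register ⇒ χ ≤ 4
  χ = 4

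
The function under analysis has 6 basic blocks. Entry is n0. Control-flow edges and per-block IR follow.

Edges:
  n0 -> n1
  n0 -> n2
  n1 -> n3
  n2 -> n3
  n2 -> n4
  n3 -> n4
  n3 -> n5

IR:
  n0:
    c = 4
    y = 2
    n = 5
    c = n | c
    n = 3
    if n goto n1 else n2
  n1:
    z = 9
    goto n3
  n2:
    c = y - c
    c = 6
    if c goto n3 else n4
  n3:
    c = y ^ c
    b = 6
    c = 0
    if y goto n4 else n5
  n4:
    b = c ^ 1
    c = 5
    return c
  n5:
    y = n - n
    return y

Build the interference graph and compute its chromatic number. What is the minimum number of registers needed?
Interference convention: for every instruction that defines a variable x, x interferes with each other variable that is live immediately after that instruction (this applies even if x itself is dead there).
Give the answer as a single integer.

Answer: 4

Analysis:
def/use:
  n0: {c,n,y} / ∅
  n1: {z} / ∅
  n2: {c} / {c,y}
  n3: {b,c} / {c,y}
  n4: {b,c} / {c}
  n5: {y} / {n}

Backward fixpoint:
  n0 li=∅ lo={c,n,y}
  n1 li={c,n,y} lo={c,n,y}
  n2 li={c,n,y} lo={c,n,y}
  n3 li={c,n,y} lo={c,n}
  n4 li={c} lo=∅
  n5 li={n} lo=∅

Interfere edges:
  b: {n,y}
  c: {n,y,z}
  n: {b,c,y,z}
  y: {b,c,n,z}
  z: {c,n,y}

Registers:
  lower bound: {c,n,y,z} mutually conflict ⇒ χ ≥ 4
  assign b→r2 c→r2 n→r0 y→r1 z→r3 — no edge inside a register ⇒ χ ≤ 4
  χ = 4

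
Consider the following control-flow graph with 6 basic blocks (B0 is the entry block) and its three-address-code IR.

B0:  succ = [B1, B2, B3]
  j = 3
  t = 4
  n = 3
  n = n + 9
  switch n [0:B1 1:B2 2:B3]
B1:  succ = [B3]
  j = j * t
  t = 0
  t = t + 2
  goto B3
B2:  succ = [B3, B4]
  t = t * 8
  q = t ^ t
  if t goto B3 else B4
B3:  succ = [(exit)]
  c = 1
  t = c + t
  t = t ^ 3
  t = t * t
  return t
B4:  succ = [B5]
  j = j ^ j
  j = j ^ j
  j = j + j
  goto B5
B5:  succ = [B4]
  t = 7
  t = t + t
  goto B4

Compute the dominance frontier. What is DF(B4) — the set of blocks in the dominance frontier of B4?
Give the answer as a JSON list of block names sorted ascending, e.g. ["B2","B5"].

Answer: ["B4"]

Analysis:
idom tree: B1←B0 B2←B0 B3←B0 B4←B2 B5←B4
Join-block Dom:
  B3: preds {B0,B1,B2}: {B0} ∩ {B0,B1} ∩ {B0,B2} = {B0}; idom=B0
  B4: preds {B2,B5}: {B0,B2} ∩ {B0,B2,B4,B5} = {B0,B2}; idom=B2

Frontier:
  B3←B0: walk · to B0
  B3←B1: walk B1 to B0
  B3←B2: walk B2 to B0
  B4←B2: walk · to B2
  B4←B5: walk B5→B4 to B2
  B0 → ∅
  B1 → {B3}
  B2 → {B3}
  B3 → ∅
  B4 → {B4}
  B5 → {B4}

DF(B4) = ["B4"]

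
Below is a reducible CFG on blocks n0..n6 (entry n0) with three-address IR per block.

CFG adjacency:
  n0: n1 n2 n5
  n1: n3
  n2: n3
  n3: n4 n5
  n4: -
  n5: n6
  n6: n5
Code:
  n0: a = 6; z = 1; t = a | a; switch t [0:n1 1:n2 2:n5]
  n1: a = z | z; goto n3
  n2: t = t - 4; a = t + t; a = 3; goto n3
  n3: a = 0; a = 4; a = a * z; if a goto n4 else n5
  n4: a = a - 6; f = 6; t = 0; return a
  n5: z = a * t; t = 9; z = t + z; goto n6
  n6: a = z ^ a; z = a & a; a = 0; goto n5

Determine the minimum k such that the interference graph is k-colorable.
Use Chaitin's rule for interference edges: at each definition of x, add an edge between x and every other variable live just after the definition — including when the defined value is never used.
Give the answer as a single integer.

Answer: 3

Analysis:
Per-block:
  n0: {a,t,z} / ∅
  n1: {a} / {z}
  n2: {a,t} / {t}
  n3: {a} / {z}
  n4: {a,f,t} / {a}
  n5: {t,z} / {a,t}
  n6: {a,z} / {a,z}

Live sets:
  live n0: ∅→{a,t,z}
  live n1: {t,z}→{t,z}
  live n2: {t,z}→{t,z}
  live n3: {t,z}→{a,t}
  live n4: {a}→∅
  live n5: {a,t}→{a,t,z}
  live n6: {a,t,z}→{a,t}

Interference:
  a↔{f,t,z}
  f↔{a}
  t↔{a,z}
  z↔{a,t}

Colouring:
  {a,t,z} pairwise interfere (3-clique) ⇒ χ ≥ 3
  3-colouring: c0={a}  c1={f,t}  c2={z}
  χ = 3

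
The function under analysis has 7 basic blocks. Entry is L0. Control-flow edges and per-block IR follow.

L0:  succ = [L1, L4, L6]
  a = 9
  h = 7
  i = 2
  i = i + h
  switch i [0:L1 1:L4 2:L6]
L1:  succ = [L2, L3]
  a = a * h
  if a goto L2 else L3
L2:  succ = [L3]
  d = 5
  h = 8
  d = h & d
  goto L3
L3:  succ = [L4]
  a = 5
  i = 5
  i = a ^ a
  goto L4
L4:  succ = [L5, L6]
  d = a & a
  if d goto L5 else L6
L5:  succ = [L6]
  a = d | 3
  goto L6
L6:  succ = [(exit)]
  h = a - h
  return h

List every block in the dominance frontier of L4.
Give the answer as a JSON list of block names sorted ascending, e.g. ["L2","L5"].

Answer: ["L6"]

Analysis:
idom tree: L1←L0 L2←L1 L3←L1 L4←L0 L5←L4 L6←L0
Dom∩ at merges:
  L3: preds {L1,L2}: {L0,L1} ∩ {L0,L1,L2} = {L0,L1}; idom=L1
  L4: preds {L0,L3}: {L0} ∩ {L0,L1,L3} = {L0}; idom=L0
  L6: preds {L0,L4,L5}: {L0} ∩ {L0,L4} ∩ {L0,L4,L5} = {L0}; idom=L0

DF derivation:
  L3←L1: walk · to L1
  L3←L2: walk L2 to L1
  L4←L0: walk · to L0
  L4←L3: walk L3→L1 to L0
  L6←L0: walk · to L0
  L6←L4: walk L4 to L0
  L6←L5: walk L5→L4 to L0
  L0: DF=∅
  L1: DF={L4}
  L2: DF={L3}
  L3: DF={L4}
  L4: DF={L6}
  L5: DF={L6}
  L6: DF=∅

DF(L4) = ["L6"]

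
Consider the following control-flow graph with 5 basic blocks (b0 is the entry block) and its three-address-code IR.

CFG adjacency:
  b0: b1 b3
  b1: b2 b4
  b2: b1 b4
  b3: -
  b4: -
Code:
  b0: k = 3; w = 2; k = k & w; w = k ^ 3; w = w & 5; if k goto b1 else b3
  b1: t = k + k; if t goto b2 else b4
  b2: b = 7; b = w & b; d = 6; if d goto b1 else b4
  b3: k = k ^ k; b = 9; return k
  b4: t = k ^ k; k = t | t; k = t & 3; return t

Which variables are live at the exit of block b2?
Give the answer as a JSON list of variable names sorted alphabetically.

Per-block:
  b0 def {k,w} use ∅
  b1 def {t} use {k}
  b2 def {b,d} use {w}
  b3 def {b,k} use {k}
  b4 def {k,t} use {k}

Backward fixpoint:
  b0 li=∅ lo={k,w}
  b1 li={k,w} lo={k,w}
  b2 li={k,w} lo={k,w}
  b3 li={k} lo=∅
  b4 li={k} lo=∅

live-out(b2) = ["k", "w"]

Answer: ["k", "w"]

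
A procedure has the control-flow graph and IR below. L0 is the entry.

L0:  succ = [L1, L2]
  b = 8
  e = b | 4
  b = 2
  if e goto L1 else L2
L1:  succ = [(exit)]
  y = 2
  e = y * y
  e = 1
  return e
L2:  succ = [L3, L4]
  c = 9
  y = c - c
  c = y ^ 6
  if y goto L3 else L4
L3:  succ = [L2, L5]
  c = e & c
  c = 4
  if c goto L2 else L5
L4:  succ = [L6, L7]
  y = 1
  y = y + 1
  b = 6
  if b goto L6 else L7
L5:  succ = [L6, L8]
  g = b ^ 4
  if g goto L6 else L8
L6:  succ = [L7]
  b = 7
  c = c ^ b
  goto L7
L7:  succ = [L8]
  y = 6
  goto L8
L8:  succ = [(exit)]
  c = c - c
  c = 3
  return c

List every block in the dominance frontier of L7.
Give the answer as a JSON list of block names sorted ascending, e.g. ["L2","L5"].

idom tree: L1←L0 L2←L0 L3←L2 L4←L2 L5←L3 L6←L2 L7←L2 L8←L2
Join-block Dom:
  L2: preds {L0,L3}: {L0} ∩ {L0,L2,L3} = {L0}; idom=L0
  L6: preds {L4,L5}: {L0,L2,L4} ∩ {L0,L2,L3,L5} = {L0,L2}; idom=L2
  L7: preds {L4,L6}: {L0,L2,L4} ∩ {L0,L2,L6} = {L0,L2}; idom=L2
  L8: preds {L5,L7}: {L0,L2,L3,L5} ∩ {L0,L2,L7} = {L0,L2}; idom=L2

DF derivation:
  L2←L0: walk · to L0
  L2←L3: walk L3→L2 to L0
  L6←L4: walk L4 to L2
  L6←L5: walk L5→L3 to L2
  L7←L4: walk L4 to L2
  L7←L6: walk L6 to L2
  L8←L5: walk L5→L3 to L2
  L8←L7: walk L7 to L2
  DF(L0)=∅
  DF(L1)=∅
  DF(L2)={L2}
  DF(L3)={L2,L6,L8}
  DF(L4)={L6,L7}
  DF(L5)={L6,L8}
  DF(L6)={L7}
  DF(L7)={L8}
  DF(L8)=∅

DF(L7) = ["L8"]

Answer: ["L8"]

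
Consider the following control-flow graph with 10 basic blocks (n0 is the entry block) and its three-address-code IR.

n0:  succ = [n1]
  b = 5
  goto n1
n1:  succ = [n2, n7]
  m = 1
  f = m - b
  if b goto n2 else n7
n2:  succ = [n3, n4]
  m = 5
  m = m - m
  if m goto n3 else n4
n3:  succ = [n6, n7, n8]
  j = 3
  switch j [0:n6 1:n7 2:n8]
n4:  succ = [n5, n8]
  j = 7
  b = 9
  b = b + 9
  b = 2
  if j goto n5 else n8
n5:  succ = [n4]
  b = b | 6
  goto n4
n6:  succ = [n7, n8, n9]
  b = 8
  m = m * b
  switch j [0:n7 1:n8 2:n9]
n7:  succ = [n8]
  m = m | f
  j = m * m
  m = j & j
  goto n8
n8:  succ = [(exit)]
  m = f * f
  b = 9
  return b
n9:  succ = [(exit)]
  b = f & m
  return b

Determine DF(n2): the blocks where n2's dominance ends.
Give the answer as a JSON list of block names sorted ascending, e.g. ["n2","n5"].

idom tree: n1←n0 n2←n1 n3←n2 n4←n2 n5←n4 n6←n3 n7←n1 n8←n1 n9←n6
Join-block Dom:
  n4: preds {n2,n5}: {n0,n1,n2} ∩ {n0,n1,n2,n4,n5} = {n0,n1,n2}; idom=n2
  n7: preds {n1,n3,n6}: {n0,n1} ∩ {n0,n1,n2,n3} ∩ {n0,n1,n2,n3,n6} = {n0,n1}; idom=n1
  n8: preds {n3,n4,n6,n7}: {n0,n1,n2,n3} ∩ {n0,n1,n2,n4} ∩ {n0,n1,n2,n3,n6} ∩ {n0,n1,n7} = {n0,n1}; idom=n1

DF derivation:
  join n4 pred n2: · stop@n2
  join n4 pred n5: n5→n4 stop@n2
  join n7 pred n1: · stop@n1
  join n7 pred n3: n3→n2 stop@n1
  join n7 pred n6: n6→n3→n2 stop@n1
  join n8 pred n3: n3→n2 stop@n1
  join n8 pred n4: n4→n2 stop@n1
  join n8 pred n6: n6→n3→n2 stop@n1
  join n8 pred n7: n7 stop@n1
  DF(n0)=∅
  DF(n1)=∅
  DF(n2)={n7,n8}
  DF(n3)={n7,n8}
  DF(n4)={n4,n8}
  DF(n5)={n4}
  DF(n6)={n7,n8}
  DF(n7)={n8}
  DF(n8)=∅
  DF(n9)=∅

DF(n2) = ["n7", "n8"]

Answer: ["n7", "n8"]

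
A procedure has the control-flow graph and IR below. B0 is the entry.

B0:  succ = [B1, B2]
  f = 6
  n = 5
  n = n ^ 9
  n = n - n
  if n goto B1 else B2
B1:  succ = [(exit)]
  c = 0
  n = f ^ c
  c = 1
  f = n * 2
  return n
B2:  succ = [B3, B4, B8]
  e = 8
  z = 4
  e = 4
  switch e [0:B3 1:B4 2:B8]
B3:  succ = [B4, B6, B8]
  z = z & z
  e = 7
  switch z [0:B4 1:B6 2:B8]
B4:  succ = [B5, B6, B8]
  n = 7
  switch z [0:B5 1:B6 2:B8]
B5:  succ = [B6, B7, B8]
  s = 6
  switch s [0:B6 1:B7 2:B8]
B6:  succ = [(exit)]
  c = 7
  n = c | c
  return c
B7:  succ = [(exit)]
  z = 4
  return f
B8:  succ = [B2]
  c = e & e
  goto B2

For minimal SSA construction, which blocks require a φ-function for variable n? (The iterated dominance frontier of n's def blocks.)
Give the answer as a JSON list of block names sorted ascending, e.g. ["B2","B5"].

Answer: ["B2", "B6", "B8"]

Analysis:
idom tree: B1←B0 B2←B0 B3←B2 B4←B2 B5←B4 B6←B2 B7←B5 B8←B2
Dom∩ at merges:
  B2: preds {B0,B8}: {B0} ∩ {B0,B2,B8} = {B0}; idom=B0
  B4: preds {B2,B3}: {B0,B2} ∩ {B0,B2,B3} = {B0,B2}; idom=B2
  B6: preds {B3,B4,B5}: {B0,B2,B3} ∩ {B0,B2,B4} ∩ {B0,B2,B4,B5} = {B0,B2}; idom=B2
  B8: preds {B2,B3,B4,B5}: {B0,B2} ∩ {B0,B2,B3} ∩ {B0,B2,B4} ∩ {B0,B2,B4,B5} = {B0,B2}; idom=B2

DF walk-up:
  B2←B0: walk · to B0
  B2←B8: walk B8→B2 to B0
  B4←B2: walk · to B2
  B4←B3: walk B3 to B2
  B6←B3: walk B3 to B2
  B6←B4: walk B4 to B2
  B6←B5: walk B5→B4 to B2
  B8←B2: walk · to B2
  B8←B3: walk B3 to B2
  B8←B4: walk B4 to B2
  B8←B5: walk B5→B4 to B2
  B0 → ∅
  B1 → ∅
  B2 → {B2}
  B3 → {B4,B6,B8}
  B4 → {B6,B8}
  B5 → {B6,B8}
  B6 → ∅
  B7 → ∅
  B8 → {B2}

φ for n: defs {B0,B1,B4,B6}
  DF⁺ = {B2,B6,B8}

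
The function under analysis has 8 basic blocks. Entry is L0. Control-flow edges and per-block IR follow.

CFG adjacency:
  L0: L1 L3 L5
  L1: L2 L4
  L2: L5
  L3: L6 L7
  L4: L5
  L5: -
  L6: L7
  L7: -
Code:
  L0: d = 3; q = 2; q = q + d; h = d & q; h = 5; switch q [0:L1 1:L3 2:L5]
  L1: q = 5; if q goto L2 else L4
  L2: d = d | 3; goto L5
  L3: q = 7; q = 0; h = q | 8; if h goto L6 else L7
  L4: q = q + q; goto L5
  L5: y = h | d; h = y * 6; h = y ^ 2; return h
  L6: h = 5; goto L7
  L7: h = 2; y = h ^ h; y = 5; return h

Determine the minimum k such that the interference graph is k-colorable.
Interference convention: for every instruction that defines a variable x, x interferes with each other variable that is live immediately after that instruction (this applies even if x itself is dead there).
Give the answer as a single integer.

def/use:
  L0: def={d,h,q} ue=∅
  L1: def={q} ue=∅
  L2: def={d} ue={d}
  L3: def={h,q} ue=∅
  L4: def={q} ue={q}
  L5: def={h,y} ue={d,h}
  L6: def={h} ue=∅
  L7: def={h,y} ue=∅

Backward fixpoint:
  L0 li=∅ lo={d,h}
  L1 li={d,h} lo={d,h,q}
  L2 li={d,h} lo={d,h}
  L3 li=∅ lo=∅
  L4 li={d,h,q} lo={d,h}
  L5 li={d,h} lo=∅
  L6 li=∅ lo=∅
  L7 li=∅ lo=∅

Conflict graph:
  d: {h,q}
  h: {d,q,y}
  q: {d,h}
  y: {h}

Registers:
  {d,h,q} pairwise interfere (3-clique) ⇒ χ ≥ 3
  assign d→c1 h→c0 q→c2 y→c1 — no edge inside a register ⇒ χ ≤ 3
  χ = 3

Answer: 3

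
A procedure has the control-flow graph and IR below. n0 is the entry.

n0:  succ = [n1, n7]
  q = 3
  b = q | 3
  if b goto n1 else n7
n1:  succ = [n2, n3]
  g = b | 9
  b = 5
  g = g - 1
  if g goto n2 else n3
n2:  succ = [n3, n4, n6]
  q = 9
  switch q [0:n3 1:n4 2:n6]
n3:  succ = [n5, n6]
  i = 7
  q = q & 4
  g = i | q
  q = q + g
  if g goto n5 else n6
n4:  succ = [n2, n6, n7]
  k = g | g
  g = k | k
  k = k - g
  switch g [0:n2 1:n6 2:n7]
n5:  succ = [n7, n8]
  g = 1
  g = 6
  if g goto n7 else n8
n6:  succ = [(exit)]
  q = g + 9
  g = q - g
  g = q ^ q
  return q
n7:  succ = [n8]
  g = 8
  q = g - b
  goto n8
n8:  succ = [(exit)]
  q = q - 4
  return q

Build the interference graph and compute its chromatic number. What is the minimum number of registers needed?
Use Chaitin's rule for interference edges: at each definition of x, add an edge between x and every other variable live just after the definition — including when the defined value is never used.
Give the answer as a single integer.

Block summaries:
  n0: {b,q} / ∅
  n1: {b,g} / {b}
  n2: {q} / ∅
  n3: {g,i,q} / {q}
  n4: {g,k} / {g}
  n5: {g} / ∅
  n6: {g,q} / {g}
  n7: {g,q} / {b}
  n8: {q} / {q}

Backward fixpoint:
  n0 li=∅ lo={b,q}
  n1 li={b,q} lo={b,g,q}
  n2 li={b,g} lo={b,g,q}
  n3 li={b,q} lo={b,g,q}
  n4 li={b,g} lo={b,g}
  n5 li={b,q} lo={b,q}
  n6 li={g} lo=∅
  n7 li={b} lo={q}
  n8 li={q} lo=∅

Conflict graph:
  b↔{g,i,k,q}
  g↔{b,k,q}
  i↔{b,q}
  k↔{b,g}
  q↔{b,g,i}

Registers:
  clique {b,g,k} ⇒ need ≥ 3
  assign b→c0 g→c1 i→c1 k→c2 q→c2 — no edge inside a register ⇒ χ ≤ 3
  χ = 3

Answer: 3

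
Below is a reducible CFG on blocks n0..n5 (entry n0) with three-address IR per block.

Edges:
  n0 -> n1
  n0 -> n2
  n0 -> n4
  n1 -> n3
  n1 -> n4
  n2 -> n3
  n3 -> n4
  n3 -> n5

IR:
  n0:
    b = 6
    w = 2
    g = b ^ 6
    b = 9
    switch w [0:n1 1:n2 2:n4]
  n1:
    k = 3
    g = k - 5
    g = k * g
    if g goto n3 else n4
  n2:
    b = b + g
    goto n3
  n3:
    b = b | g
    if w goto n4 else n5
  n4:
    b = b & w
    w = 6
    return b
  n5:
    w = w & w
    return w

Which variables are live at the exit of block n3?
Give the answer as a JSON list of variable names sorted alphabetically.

def/use:
  n0: {b,g,w} / ∅
  n1: {g,k} / ∅
  n2: {b} / {b,g}
  n3: {b} / {b,g,w}
  n4: {b,w} / {b,w}
  n5: {w} / {w}

Liveness:
  n0 li=∅ lo={b,g,w}
  n1 li={b,w} lo={b,g,w}
  n2 li={b,g,w} lo={b,g,w}
  n3 li={b,g,w} lo={b,w}
  n4 li={b,w} lo=∅
  n5 li={w} lo=∅

live-out(n3) = ["b", "w"]

Answer: ["b", "w"]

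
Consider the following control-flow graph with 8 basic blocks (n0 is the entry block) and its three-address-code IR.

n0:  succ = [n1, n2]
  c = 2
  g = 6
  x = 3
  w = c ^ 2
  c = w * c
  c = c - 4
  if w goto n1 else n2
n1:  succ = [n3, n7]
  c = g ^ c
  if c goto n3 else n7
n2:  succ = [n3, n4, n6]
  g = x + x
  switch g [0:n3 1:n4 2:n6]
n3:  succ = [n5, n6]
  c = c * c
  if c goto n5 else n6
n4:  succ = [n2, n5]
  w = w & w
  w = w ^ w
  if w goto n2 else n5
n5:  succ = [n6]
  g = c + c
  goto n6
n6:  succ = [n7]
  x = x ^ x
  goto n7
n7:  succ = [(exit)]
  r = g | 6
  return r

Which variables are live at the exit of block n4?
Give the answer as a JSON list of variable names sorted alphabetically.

Answer: ["c", "w", "x"]

Analysis:
Block summaries:
  n0 def {c,g,w,x} use ∅
  n1 def {c} use {c,g}
  n2 def {g} use {x}
  n3 def {c} use {c}
  n4 def {w} use {w}
  n5 def {g} use {c}
  n6 def {x} use {x}
  n7 def {r} use {g}

Live sets:
  live n0: ∅→{c,g,w,x}
  live n1: {c,g,x}→{c,g,x}
  live n2: {c,w,x}→{c,g,w,x}
  live n3: {c,g,x}→{c,g,x}
  live n4: {c,w,x}→{c,w,x}
  live n5: {c,x}→{g,x}
  live n6: {g,x}→{g}
  live n7: {g}→∅

live-out(n4) = ["c", "w", "x"]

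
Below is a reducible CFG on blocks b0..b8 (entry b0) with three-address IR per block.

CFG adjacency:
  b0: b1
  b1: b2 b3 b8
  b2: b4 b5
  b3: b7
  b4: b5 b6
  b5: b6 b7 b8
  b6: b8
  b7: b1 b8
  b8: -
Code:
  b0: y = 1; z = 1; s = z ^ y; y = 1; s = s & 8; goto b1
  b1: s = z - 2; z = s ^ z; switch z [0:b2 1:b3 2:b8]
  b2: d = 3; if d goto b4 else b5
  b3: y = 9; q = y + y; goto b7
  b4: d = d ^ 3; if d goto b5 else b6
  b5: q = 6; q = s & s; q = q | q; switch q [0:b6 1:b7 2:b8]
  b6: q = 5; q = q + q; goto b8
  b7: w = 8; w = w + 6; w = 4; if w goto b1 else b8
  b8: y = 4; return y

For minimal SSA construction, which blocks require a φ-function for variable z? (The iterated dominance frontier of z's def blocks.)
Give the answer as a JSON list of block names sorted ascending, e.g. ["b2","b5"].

idom tree: b1←b0 b2←b1 b3←b1 b4←b2 b5←b2 b6←b2 b7←b1 b8←b1
Dom∩ at merges:
  b1: preds {b0,b7}: {b0} ∩ {b0,b1,b7} = {b0}; idom=b0
  b5: preds {b2,b4}: {b0,b1,b2} ∩ {b0,b1,b2,b4} = {b0,b1,b2}; idom=b2
  b6: preds {b4,b5}: {b0,b1,b2,b4} ∩ {b0,b1,b2,b5} = {b0,b1,b2}; idom=b2
  b7: preds {b3,b5}: {b0,b1,b3} ∩ {b0,b1,b2,b5} = {b0,b1}; idom=b1
  b8: preds {b1,b5,b6,b7}: {b0,b1} ∩ {b0,b1,b2,b5} ∩ {b0,b1,b2,b6} ∩ {b0,b1,b7} = {b0,b1}; idom=b1

Frontier:
  b1←b0: walk · to b0
  b1←b7: walk b7→b1 to b0
  b5←b2: walk · to b2
  b5←b4: walk b4 to b2
  b6←b4: walk b4 to b2
  b6←b5: walk b5 to b2
  b7←b3: walk b3 to b1
  b7←b5: walk b5→b2 to b1
  b8←b1: walk · to b1
  b8←b5: walk b5→b2 to b1
  b8←b6: walk b6→b2 to b1
  b8←b7: walk b7 to b1
  b0 → ∅
  b1 → {b1}
  b2 → {b7,b8}
  b3 → {b7}
  b4 → {b5,b6}
  b5 → {b6,b7,b8}
  b6 → {b8}
  b7 → {b1,b8}
  b8 → ∅

φ for z: defs {b0,b1}
  DF⁺ = {b1}

Answer: ["b1"]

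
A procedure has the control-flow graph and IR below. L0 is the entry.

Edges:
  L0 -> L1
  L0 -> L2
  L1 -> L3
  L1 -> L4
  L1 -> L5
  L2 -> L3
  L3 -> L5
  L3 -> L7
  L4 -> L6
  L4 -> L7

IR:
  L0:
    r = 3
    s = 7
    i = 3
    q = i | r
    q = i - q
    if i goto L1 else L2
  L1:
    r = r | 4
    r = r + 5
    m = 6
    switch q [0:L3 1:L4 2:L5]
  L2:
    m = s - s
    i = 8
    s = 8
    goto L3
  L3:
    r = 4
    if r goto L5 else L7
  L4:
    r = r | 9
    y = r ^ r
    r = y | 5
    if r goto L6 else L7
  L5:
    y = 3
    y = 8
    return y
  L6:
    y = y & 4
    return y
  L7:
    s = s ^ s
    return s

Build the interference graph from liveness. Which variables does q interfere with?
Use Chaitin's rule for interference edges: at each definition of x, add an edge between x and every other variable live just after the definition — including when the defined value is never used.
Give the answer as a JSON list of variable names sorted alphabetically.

Per-block:
  L0: def={i,q,r,s} ue=∅
  L1: def={m,r} ue={q,r}
  L2: def={i,m,s} ue={s}
  L3: def={r} ue=∅
  L4: def={r,y} ue={r}
  L5: def={y} ue=∅
  L6: def={y} ue={y}
  L7: def={s} ue={s}

Live sets:
  live L0: ∅→{q,r,s}
  live L1: {q,r,s}→{r,s}
  live L2: {s}→{s}
  live L3: {s}→{s}
  live L4: {r,s}→{s,y}
  live L5: ∅→∅
  live L6: {y}→∅
  live L7: {s}→∅

Conflict graph:
  i↔{q,r,s}
  m↔{q,r,s}
  q↔{i,m,r,s}
  r↔{i,m,q,s,y}
  s↔{i,m,q,r,y}
  y↔{r,s}

N(q) = ["i", "m", "r", "s"]

Answer: ["i", "m", "r", "s"]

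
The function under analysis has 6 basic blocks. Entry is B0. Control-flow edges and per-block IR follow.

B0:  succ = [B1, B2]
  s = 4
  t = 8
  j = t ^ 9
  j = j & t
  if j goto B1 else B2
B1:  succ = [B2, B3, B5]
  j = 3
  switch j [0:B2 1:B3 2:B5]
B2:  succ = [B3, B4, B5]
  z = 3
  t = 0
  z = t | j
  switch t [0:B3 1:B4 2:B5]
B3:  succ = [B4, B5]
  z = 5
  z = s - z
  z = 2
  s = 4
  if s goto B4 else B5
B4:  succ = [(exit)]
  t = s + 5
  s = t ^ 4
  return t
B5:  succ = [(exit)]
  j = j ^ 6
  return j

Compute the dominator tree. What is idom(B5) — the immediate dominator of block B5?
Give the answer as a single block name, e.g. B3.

Answer: B0

Working:
idom tree: B1←B0 B2←B0 B3←B0 B4←B0 B5←B0
Join-block Dom:
  B2: preds {B0,B1}: {B0} ∩ {B0,B1} = {B0}; idom=B0
  B3: preds {B1,B2}: {B0,B1} ∩ {B0,B2} = {B0}; idom=B0
  B4: preds {B2,B3}: {B0,B2} ∩ {B0,B3} = {B0}; idom=B0
  B5: preds {B1,B2,B3}: {B0,B1} ∩ {B0,B2} ∩ {B0,B3} = {B0}; idom=B0

idom(B5) = B0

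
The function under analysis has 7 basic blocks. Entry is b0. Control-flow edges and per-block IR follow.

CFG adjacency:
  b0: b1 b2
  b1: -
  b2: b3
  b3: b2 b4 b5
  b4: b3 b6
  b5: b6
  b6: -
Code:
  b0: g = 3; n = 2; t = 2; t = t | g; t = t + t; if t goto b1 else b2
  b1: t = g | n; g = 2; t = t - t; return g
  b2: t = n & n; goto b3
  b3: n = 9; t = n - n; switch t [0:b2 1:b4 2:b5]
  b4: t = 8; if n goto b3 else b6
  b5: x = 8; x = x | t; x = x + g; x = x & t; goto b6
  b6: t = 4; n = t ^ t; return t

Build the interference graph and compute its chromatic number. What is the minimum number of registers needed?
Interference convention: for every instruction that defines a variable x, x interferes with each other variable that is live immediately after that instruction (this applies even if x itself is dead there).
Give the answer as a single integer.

Answer: 3

Working:
Per-block:
  b0 def {g,n,t} use ∅
  b1 def {g,t} use {g,n}
  b2 def {t} use {n}
  b3 def {n,t} use ∅
  b4 def {t} use {n}
  b5 def {x} use {g,t}
  b6 def {n,t} use ∅

Liveness:
  b0 li=∅ lo={g,n}
  b1 li={g,n} lo=∅
  b2 li={g,n} lo={g}
  b3 li={g} lo={g,n,t}
  b4 li={g,n} lo={g}
  b5 li={g,t} lo=∅
  b6 li=∅ lo=∅

Conflict graph:
  g↔{n,t,x}
  n↔{g,t}
  t↔{g,n,x}
  x↔{g,t}

Chromatic number:
  lower bound: {g,n,t} mutually conflict ⇒ χ ≥ 3
  assign g→R0 n→R2 t→R1 x→R2 — no edge inside a register ⇒ χ ≤ 3
  χ = 3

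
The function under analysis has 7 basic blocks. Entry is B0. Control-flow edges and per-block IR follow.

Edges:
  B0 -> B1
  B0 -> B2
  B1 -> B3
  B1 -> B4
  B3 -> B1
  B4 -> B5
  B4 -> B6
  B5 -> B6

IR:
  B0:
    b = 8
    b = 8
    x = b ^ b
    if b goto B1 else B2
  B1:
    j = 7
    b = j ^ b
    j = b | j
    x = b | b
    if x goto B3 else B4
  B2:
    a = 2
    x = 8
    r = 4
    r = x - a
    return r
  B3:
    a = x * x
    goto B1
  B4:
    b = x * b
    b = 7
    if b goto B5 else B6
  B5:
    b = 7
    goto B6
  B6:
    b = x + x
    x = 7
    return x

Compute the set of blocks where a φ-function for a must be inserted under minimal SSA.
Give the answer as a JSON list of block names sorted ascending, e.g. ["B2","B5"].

Answer: ["B1"]

Working:
idom tree: B1←B0 B2←B0 B3←B1 B4←B1 B5←B4 B6←B4
Dom at joins:
  B1: preds {B0,B3}: {B0} ∩ {B0,B1,B3} = {B0}; idom=B0
  B6: preds {B4,B5}: {B0,B1,B4} ∩ {B0,B1,B4,B5} = {B0,B1,B4}; idom=B4

DF derivation:
  join B1 pred B0: · stop@B0
  join B1 pred B3: B3→B1 stop@B0
  join B6 pred B4: · stop@B4
  join B6 pred B5: B5 stop@B4
  DF(B0)=∅
  DF(B1)={B1}
  DF(B2)=∅
  DF(B3)={B1}
  DF(B4)=∅
  DF(B5)={B6}
  DF(B6)=∅

φ for a: defs {B2,B3}
  DF⁺ = {B1}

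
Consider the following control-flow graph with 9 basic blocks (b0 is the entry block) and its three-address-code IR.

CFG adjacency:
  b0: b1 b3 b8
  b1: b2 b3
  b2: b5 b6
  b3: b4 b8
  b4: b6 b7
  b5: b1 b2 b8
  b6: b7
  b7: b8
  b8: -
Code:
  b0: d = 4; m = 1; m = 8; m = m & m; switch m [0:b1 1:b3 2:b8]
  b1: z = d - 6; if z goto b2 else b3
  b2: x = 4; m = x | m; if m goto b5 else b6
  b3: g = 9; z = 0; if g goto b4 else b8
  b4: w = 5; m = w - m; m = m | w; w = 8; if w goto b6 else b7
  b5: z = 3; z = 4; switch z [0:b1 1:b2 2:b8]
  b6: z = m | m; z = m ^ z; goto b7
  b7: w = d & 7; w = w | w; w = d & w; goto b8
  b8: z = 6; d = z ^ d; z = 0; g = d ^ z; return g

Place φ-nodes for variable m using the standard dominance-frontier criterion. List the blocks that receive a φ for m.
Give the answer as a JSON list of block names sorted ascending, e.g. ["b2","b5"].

Answer: ["b1", "b2", "b3", "b6", "b7", "b8"]

Working:
idom tree: b1←b0 b2←b1 b3←b0 b4←b3 b5←b2 b6←b0 b7←b0 b8←b0
Join-block Dom:
  b1: preds {b0,b5}: {b0} ∩ {b0,b1,b2,b5} = {b0}; idom=b0
  b2: preds {b1,b5}: {b0,b1} ∩ {b0,b1,b2,b5} = {b0,b1}; idom=b1
  b3: preds {b0,b1}: {b0} ∩ {b0,b1} = {b0}; idom=b0
  b6: preds {b2,b4}: {b0,b1,b2} ∩ {b0,b3,b4} = {b0}; idom=b0
  b7: preds {b4,b6}: {b0,b3,b4} ∩ {b0,b6} = {b0}; idom=b0
  b8: preds {b0,b3,b5,b7}: {b0} ∩ {b0,b3} ∩ {b0,b1,b2,b5} ∩ {b0,b7} = {b0}; idom=b0

DF derivation:
  b1←b0: walk · to b0
  b1←b5: walk b5→b2→b1 to b0
  b2←b1: walk · to b1
  b2←b5: walk b5→b2 to b1
  b3←b0: walk · to b0
  b3←b1: walk b1 to b0
  b6←b2: walk b2→b1 to b0
  b6←b4: walk b4→b3 to b0
  b7←b4: walk b4→b3 to b0
  b7←b6: walk b6 to b0
  b8←b0: walk · to b0
  b8←b3: walk b3 to b0
  b8←b5: walk b5→b2→b1 to b0
  b8←b7: walk b7 to b0
  b0: DF=∅
  b1: DF={b1,b3,b6,b8}
  b2: DF={b1,b2,b6,b8}
  b3: DF={b6,b7,b8}
  b4: DF={b6,b7}
  b5: DF={b1,b2,b8}
  b6: DF={b7}
  b7: DF={b8}
  b8: DF=∅

φ for m: defs {b0,b2,b4}
  DF⁺ = {b1,b2,b3,b6,b7,b8}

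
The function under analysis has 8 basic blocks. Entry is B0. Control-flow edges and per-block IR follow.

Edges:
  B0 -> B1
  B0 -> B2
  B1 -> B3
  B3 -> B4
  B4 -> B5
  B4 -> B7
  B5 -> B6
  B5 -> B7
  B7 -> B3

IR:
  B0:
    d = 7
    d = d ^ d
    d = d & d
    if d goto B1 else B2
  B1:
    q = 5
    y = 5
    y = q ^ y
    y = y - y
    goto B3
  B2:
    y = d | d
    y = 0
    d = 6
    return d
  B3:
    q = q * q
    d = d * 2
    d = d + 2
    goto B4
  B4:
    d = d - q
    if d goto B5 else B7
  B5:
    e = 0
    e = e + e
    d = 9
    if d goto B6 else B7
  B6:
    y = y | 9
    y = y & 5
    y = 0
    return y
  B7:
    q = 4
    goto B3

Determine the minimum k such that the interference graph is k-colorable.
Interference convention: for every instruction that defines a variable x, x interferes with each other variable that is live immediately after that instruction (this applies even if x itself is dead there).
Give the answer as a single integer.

Per-block:
  B0: {d} / ∅
  B1: {q,y} / ∅
  B2: {d,y} / {d}
  B3: {d,q} / {d,q}
  B4: {d} / {d,q}
  B5: {d,e} / ∅
  B6: {y} / {y}
  B7: {q} / ∅

Backward fixpoint:
  live B0: ∅→{d}
  live B1: {d}→{d,q,y}
  live B2: {d}→∅
  live B3: {d,q,y}→{d,q,y}
  live B4: {d,q,y}→{d,y}
  live B5: {y}→{d,y}
  live B6: {y}→∅
  live B7: {d,y}→{d,q,y}

Interference:
  d — {q,y}
  e — {y}
  q — {d,y}
  y — {d,e,q}

Chromatic number:
  clique {d,q,y} ⇒ need ≥ 3
  3-colouring: r0={y}  r1={d,e}  r2={q}
  χ = 3

Answer: 3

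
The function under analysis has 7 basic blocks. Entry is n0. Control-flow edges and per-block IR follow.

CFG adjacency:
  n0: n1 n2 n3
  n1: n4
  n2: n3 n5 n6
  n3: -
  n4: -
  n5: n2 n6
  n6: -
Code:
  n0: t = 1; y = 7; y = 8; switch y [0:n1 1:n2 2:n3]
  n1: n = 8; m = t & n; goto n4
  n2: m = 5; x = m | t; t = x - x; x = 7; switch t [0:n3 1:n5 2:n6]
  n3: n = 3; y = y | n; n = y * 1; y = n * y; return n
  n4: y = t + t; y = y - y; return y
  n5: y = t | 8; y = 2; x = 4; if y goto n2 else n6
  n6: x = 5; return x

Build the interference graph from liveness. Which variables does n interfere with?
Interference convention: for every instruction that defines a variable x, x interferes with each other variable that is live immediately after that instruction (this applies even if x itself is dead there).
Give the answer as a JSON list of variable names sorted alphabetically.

def/use:
  n0: def={t,y} ue=∅
  n1: def={m,n} ue={t}
  n2: def={m,t,x} ue={t}
  n3: def={n,y} ue={y}
  n4: def={y} ue={t}
  n5: def={x,y} ue={t}
  n6: def={x} ue=∅

Backward fixpoint:
  n0: in=∅ out={t,y}
  n1: in={t} out={t}
  n2: in={t,y} out={t,y}
  n3: in={y} out=∅
  n4: in={t} out=∅
  n5: in={t} out={t,y}
  n6: in=∅ out=∅

Interfere edges:
  m — {t,y}
  n — {t,y}
  t — {m,n,x,y}
  x — {t,y}
  y — {m,n,t,x}

N(n) = ["t", "y"]

Answer: ["t", "y"]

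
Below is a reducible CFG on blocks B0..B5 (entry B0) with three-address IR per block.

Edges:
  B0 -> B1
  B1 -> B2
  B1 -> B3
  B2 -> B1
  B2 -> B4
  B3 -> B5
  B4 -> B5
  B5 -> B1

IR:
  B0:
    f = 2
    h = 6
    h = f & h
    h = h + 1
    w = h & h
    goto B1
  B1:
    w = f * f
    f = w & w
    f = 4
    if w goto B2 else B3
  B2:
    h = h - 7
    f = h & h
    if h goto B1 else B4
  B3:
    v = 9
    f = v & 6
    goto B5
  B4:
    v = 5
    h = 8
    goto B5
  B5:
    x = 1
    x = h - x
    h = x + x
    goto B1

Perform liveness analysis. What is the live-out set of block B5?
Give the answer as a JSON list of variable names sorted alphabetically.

Per-block:
  B0 def {f,h,w} use ∅
  B1 def {f,w} use {f}
  B2 def {f,h} use {h}
  B3 def {f,v} use ∅
  B4 def {h,v} use ∅
  B5 def {h,x} use {h}

Live sets:
  B0 li=∅ lo={f,h}
  B1 li={f,h} lo={h}
  B2 li={h} lo={f,h}
  B3 li={h} lo={f,h}
  B4 li={f} lo={f,h}
  B5 li={f,h} lo={f,h}

live-out(B5) = ["f", "h"]

Answer: ["f", "h"]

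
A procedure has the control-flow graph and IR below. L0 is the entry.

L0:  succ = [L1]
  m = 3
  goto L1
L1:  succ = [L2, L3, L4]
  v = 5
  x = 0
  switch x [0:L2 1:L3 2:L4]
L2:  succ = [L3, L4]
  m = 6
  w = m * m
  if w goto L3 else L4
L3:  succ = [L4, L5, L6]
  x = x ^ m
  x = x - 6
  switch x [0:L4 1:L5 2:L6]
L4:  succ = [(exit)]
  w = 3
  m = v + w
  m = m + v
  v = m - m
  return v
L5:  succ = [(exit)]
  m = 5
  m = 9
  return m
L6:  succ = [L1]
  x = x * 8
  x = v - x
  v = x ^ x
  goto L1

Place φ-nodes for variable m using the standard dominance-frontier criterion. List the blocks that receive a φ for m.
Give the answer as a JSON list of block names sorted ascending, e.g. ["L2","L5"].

idom tree: L1←L0 L2←L1 L3←L1 L4←L1 L5←L3 L6←L3
Join-block Dom:
  L1: preds {L0,L6}: {L0} ∩ {L0,L1,L3,L6} = {L0}; idom=L0
  L3: preds {L1,L2}: {L0,L1} ∩ {L0,L1,L2} = {L0,L1}; idom=L1
  L4: preds {L1,L2,L3}: {L0,L1} ∩ {L0,L1,L2} ∩ {L0,L1,L3} = {L0,L1}; idom=L1

Frontier:
  join L1 pred L0: · stop@L0
  join L1 pred L6: L6→L3→L1 stop@L0
  join L3 pred L1: · stop@L1
  join L3 pred L2: L2 stop@L1
  join L4 pred L1: · stop@L1
  join L4 pred L2: L2 stop@L1
  join L4 pred L3: L3 stop@L1
  L0: DF=∅
  L1: DF={L1}
  L2: DF={L3,L4}
  L3: DF={L1,L4}
  L4: DF=∅
  L5: DF=∅
  L6: DF={L1}

φ for m: defs {L0,L2,L4,L5}
  DF⁺ = {L1,L3,L4}

Answer: ["L1", "L3", "L4"]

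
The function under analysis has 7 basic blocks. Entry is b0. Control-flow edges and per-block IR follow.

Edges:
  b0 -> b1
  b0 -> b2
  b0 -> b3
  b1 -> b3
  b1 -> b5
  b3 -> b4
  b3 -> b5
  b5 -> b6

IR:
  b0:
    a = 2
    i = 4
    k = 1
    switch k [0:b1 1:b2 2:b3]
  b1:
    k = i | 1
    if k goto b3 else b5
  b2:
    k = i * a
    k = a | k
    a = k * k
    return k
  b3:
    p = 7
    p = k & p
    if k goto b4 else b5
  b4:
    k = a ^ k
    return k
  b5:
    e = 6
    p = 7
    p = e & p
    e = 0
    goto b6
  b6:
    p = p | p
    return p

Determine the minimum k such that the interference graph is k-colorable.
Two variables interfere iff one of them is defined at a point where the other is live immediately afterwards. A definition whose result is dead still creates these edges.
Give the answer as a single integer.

Block summaries:
  b0: {a,i,k} / ∅
  b1: {k} / {i}
  b2: {a,k} / {a,i}
  b3: {p} / {k}
  b4: {k} / {a,k}
  b5: {e,p} / ∅
  b6: {p} / {p}

Live sets:
  b0: in=∅ out={a,i,k}
  b1: in={a,i} out={a,k}
  b2: in={a,i} out=∅
  b3: in={a,k} out={a,k}
  b4: in={a,k} out=∅
  b5: in=∅ out={p}
  b6: in={p} out=∅

Interference:
  a: {i,k,p}
  e: {p}
  i: {a,k}
  k: {a,i,p}
  p: {a,e,k}

Colouring:
  clique {a,i,k} ⇒ need ≥ 3
  assign a→R0 e→R0 i→R2 k→R1 p→R2 — no edge inside a register ⇒ χ ≤ 3
  χ = 3

Answer: 3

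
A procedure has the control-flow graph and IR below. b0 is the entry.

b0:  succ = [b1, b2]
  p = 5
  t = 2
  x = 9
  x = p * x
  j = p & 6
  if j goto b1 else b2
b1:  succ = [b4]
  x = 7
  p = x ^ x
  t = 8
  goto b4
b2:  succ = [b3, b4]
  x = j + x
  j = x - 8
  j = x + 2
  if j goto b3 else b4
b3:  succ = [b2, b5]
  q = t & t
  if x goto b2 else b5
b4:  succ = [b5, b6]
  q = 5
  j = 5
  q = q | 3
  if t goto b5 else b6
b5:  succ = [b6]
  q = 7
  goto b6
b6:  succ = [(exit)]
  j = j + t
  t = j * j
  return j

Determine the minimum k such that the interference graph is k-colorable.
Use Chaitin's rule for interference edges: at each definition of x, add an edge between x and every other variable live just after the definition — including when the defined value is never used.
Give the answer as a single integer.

Block summaries:
  b0: def={j,p,t,x} ue=∅
  b1: def={p,t,x} ue=∅
  b2: def={j,x} ue={j,x}
  b3: def={q} ue={t,x}
  b4: def={j,q} ue={t}
  b5: def={q} ue=∅
  b6: def={j,t} ue={j,t}

Live sets:
  b0 li=∅ lo={j,t,x}
  b1 li=∅ lo={t}
  b2 li={j,t,x} lo={j,t,x}
  b3 li={j,t,x} lo={j,t,x}
  b4 li={t} lo={j,t}
  b5 li={j,t} lo={j,t}
  b6 li={j,t} lo=∅

Interference:
  j↔{q,t,x}
  p↔{t,x}
  q↔{j,t,x}
  t↔{j,p,q,x}
  x↔{j,p,q,t}

Registers:
  {j,q,t,x} pairwise interfere (4-clique) ⇒ χ ≥ 4
  4-colouring: R0={t}  R1={x}  R2={j,p}  R3={q}
  χ = 4

Answer: 4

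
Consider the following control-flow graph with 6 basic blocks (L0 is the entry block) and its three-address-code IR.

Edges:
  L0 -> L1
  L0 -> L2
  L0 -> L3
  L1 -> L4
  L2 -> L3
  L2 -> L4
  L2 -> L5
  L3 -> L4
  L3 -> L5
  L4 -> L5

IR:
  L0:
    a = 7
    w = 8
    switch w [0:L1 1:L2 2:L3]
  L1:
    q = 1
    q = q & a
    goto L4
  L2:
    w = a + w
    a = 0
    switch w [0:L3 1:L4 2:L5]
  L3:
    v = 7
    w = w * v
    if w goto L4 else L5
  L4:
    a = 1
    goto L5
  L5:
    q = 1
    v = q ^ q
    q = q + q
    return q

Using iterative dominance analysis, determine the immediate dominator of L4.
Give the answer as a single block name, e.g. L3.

idom tree: L1←L0 L2←L0 L3←L0 L4←L0 L5←L0
Dom∩ at merges:
  L3: preds {L0,L2}: {L0} ∩ {L0,L2} = {L0}; idom=L0
  L4: preds {L1,L2,L3}: {L0,L1} ∩ {L0,L2} ∩ {L0,L3} = {L0}; idom=L0
  L5: preds {L2,L3,L4}: {L0,L2} ∩ {L0,L3} ∩ {L0,L4} = {L0}; idom=L0

idom(L4) = L0

Answer: L0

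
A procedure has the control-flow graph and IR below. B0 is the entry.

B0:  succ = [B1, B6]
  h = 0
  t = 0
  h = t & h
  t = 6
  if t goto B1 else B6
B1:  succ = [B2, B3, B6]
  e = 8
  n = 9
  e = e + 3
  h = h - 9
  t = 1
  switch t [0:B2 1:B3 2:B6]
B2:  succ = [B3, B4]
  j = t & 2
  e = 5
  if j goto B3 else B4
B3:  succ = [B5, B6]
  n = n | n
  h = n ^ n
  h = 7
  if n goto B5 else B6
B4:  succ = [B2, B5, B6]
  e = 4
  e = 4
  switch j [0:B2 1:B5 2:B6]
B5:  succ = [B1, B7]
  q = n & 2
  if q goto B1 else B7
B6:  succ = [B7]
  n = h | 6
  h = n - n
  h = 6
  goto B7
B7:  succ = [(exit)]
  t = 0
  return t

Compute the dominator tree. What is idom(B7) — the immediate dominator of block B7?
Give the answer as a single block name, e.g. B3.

idom tree: B1←B0 B2←B1 B3←B1 B4←B2 B5←B1 B6←B0 B7←B0
Dom at joins:
  B1: preds {B0,B5}: {B0} ∩ {B0,B1,B5} = {B0}; idom=B0
  B2: preds {B1,B4}: {B0,B1} ∩ {B0,B1,B2,B4} = {B0,B1}; idom=B1
  B3: preds {B1,B2}: {B0,B1} ∩ {B0,B1,B2} = {B0,B1}; idom=B1
  B5: preds {B3,B4}: {B0,B1,B3} ∩ {B0,B1,B2,B4} = {B0,B1}; idom=B1
  B6: preds {B0,B1,B3,B4}: {B0} ∩ {B0,B1} ∩ {B0,B1,B3} ∩ {B0,B1,B2,B4} = {B0}; idom=B0
  B7: preds {B5,B6}: {B0,B1,B5} ∩ {B0,B6} = {B0}; idom=B0

idom(B7) = B0

Answer: B0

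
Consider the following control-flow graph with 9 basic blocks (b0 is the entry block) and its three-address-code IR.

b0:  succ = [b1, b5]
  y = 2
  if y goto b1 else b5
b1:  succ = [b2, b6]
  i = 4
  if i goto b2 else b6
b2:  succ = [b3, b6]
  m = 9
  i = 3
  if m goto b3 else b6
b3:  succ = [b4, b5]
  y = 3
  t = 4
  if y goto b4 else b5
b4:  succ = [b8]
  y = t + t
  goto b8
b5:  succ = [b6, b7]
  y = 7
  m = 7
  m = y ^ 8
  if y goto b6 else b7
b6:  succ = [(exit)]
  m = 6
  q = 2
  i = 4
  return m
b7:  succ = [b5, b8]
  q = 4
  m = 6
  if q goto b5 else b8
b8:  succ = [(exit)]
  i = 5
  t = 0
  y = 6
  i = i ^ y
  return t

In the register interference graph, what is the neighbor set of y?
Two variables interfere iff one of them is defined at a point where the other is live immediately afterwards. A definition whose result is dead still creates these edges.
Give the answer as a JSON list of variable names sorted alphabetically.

Answer: ["i", "m", "t"]

Analysis:
def/use:
  b0: {y} / ∅
  b1: {i} / ∅
  b2: {i,m} / ∅
  b3: {t,y} / ∅
  b4: {y} / {t}
  b5: {m,y} / ∅
  b6: {i,m,q} / ∅
  b7: {m,q} / ∅
  b8: {i,t,y} / ∅

Liveness:
  b0: in=∅ out=∅
  b1: in=∅ out=∅
  b2: in=∅ out=∅
  b3: in=∅ out={t}
  b4: in={t} out=∅
  b5: in=∅ out=∅
  b6: in=∅ out=∅
  b7: in=∅ out=∅
  b8: in=∅ out=∅

Interference:
  i — {m,t,y}
  m — {i,q,y}
  q — {m}
  t — {i,y}
  y — {i,m,t}

N(y) = ["i", "m", "t"]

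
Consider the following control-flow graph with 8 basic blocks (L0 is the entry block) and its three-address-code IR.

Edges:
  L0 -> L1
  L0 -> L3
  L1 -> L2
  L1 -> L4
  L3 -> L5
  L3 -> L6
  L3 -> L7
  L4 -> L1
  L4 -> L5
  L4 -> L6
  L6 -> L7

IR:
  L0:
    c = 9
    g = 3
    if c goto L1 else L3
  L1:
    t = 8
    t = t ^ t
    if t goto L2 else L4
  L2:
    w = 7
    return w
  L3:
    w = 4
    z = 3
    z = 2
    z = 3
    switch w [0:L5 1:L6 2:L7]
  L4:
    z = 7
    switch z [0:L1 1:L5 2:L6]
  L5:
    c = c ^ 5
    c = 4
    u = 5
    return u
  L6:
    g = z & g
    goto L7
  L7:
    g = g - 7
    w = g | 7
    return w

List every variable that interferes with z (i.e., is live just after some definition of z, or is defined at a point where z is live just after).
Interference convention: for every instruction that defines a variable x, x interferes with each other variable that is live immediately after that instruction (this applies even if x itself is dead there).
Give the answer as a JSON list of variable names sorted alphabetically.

Answer: ["c", "g", "w"]

Derivation:
Per-block:
  L0: def={c,g} ue=∅
  L1: def={t} ue=∅
  L2: def={w} ue=∅
  L3: def={w,z} ue=∅
  L4: def={z} ue=∅
  L5: def={c,u} ue={c}
  L6: def={g} ue={g,z}
  L7: def={g,w} ue={g}

Liveness:
  live L0: ∅→{c,g}
  live L1: {c,g}→{c,g}
  live L2: ∅→∅
  live L3: {c,g}→{c,g,z}
  live L4: {c,g}→{c,g,z}
  live L5: {c}→∅
  live L6: {g,z}→{g}
  live L7: {g}→∅

Conflict graph:
  c — {g,t,w,z}
  g — {c,t,w,z}
  t — {c,g}
  u — ∅
  w — {c,g,z}
  z — {c,g,w}

N(z) = ["c", "g", "w"]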